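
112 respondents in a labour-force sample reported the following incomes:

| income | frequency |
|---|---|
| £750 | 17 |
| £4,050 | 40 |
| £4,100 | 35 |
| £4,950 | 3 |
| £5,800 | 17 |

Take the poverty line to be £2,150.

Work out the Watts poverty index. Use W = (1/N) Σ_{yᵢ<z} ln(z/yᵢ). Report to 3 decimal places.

Poor units: 17×£750 (q = 17 of N = 112).
ln(z/y) terms: ln(2150/750) = 1.0531 (×17).
W = 17.903549 / 112 = 0.160.

0.160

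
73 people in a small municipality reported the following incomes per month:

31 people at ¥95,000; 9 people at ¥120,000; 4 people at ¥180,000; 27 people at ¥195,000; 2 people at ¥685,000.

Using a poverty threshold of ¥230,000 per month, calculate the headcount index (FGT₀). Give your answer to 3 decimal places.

0.973

71 of the 73 people have income below ¥230,000.
H = 71/73 = 0.973.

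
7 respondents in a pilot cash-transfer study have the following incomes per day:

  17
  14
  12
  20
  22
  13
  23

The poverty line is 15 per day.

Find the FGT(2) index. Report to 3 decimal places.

Poor units: 12, 13, 14 (q = 3 of N = 7).
Gap ratios (z−y)/z: (15−12)/15 = 0.2000; (15−13)/15 = 0.1333; (15−14)/15 = 0.0667.
Squared: 0.0400; 0.0178; 0.0044.
Sum = 0.062222; P₂ = 0.062222 / 7 = 0.009.

0.009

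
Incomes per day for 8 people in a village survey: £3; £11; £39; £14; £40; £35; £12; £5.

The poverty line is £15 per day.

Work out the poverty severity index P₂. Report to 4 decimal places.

Below the line: £3, £5, £11, £12, £14 (q = 5 of N = 8).
Relative gaps: (15−3)/15 = 0.8000; (15−5)/15 = 0.6667; (15−11)/15 = 0.2667; (15−12)/15 = 0.2000; (15−14)/15 = 0.0667.
Squared: 0.6400; 0.4444; 0.0711; 0.0400; 0.0044.
Sum = 1.200000; P₂ = 1.200000 / 8 = 0.1500.

0.1500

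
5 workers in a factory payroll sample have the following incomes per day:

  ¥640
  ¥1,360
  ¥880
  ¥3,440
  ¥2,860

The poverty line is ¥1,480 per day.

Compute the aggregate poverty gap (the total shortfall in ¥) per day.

¥1,560

Below z: ¥640, ¥880, ¥1,360 (q = 3 of N = 5).
Individual gaps: 1480−640 = 840; 1480−880 = 600; 1480−1360 = 120.
Aggregate gap = ¥1,560.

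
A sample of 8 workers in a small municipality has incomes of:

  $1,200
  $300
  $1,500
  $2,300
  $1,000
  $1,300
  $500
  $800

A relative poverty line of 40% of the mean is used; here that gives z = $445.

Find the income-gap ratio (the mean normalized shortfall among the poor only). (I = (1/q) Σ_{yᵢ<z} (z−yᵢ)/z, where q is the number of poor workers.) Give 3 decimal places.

0.326

Below z: $300 (q = 1 of N = 8).
Shortfall ratios (z−y)/z: 0.3258; sum = 0.325843.
I averages over the q = 1 poor units only: 0.325843 / 1 = 0.326.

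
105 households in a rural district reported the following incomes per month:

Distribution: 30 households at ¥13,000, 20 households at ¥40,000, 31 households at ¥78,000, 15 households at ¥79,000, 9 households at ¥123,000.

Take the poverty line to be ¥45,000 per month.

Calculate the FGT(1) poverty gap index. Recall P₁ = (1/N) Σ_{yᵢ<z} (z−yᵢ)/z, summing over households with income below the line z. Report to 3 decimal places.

0.224

Incomes under z: 30×¥13,000, 20×¥40,000 (q = 50 of N = 105).
Gap ratios (z−y)/z: (45000−13000)/45000 = 0.7111 (×30); (45000−40000)/45000 = 0.1111 (×20).
Σ = 23.555556. Dividing by the full population N = 105 gives P₁ = 0.224.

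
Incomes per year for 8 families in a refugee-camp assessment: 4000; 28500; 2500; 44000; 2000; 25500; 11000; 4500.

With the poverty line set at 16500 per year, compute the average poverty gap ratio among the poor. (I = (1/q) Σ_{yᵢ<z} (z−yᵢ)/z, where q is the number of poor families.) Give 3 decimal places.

0.709

Below the line: 2000, 2500, 4000, 4500, 11000 (q = 5 of N = 8).
Relative gaps: 0.8788, 0.8485, 0.7576, 0.7273, 0.3333; sum = 3.545455.
The income-gap ratio divides by q (the poor only): 3.545455 / 5 = 0.709.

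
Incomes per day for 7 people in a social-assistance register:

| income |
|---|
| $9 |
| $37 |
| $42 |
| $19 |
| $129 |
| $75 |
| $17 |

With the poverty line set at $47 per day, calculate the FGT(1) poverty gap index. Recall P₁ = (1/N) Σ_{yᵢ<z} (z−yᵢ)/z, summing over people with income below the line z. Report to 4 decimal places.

0.3374

Below the line: $9, $17, $19, $37, $42 (q = 5 of N = 7).
Relative gaps: (47−9)/47 = 0.8085; (47−17)/47 = 0.6383; (47−19)/47 = 0.5957; (47−37)/47 = 0.2128; (47−42)/47 = 0.1064.
Σ = 2.361702. Dividing by the full population N = 7 gives P₁ = 0.3374.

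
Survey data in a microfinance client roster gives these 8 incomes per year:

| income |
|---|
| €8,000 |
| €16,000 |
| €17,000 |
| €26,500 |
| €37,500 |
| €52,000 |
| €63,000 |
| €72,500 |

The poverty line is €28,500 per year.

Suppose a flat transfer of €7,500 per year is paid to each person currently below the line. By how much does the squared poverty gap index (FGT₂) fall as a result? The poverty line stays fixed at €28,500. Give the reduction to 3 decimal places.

Before: below the line — €8,000, €16,000, €17,000, €26,500; squared poverty gap index (FGT₂) = 0.10969.
After the €7,500 transfer: below the line — €15,500, €23,500, €24,500; squared poverty gap index (FGT₂) = 0.03232.
Reduction = 0.10969 − 0.03232 = 0.077.

0.077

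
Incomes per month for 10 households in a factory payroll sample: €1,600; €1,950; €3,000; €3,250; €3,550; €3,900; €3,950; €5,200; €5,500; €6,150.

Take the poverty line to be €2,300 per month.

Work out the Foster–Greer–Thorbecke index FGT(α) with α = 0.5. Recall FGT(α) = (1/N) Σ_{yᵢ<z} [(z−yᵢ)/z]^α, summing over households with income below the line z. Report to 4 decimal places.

0.0942

Poor units: €1,600, €1,950 (q = 2 of N = 10).
Shortfall ratios: (2300−1600)/2300 = 0.3043; (2300−1950)/2300 = 0.1522.
Raised to α = 0.5: 0.55168; 0.39009.
Sum = 0.941772; FGT(0.5) = 0.941772 / 10 = 0.0942.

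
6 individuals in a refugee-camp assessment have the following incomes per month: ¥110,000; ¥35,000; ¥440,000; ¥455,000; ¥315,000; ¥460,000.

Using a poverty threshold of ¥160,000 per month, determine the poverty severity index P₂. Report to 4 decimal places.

Below z: ¥35,000, ¥110,000 (q = 2 of N = 6).
Shortfall ratios: (160000−35000)/160000 = 0.7812; (160000−110000)/160000 = 0.3125.
Squared: 0.6104; 0.0977.
Sum = 0.708008; P₂ = 0.708008 / 6 = 0.1180.

0.1180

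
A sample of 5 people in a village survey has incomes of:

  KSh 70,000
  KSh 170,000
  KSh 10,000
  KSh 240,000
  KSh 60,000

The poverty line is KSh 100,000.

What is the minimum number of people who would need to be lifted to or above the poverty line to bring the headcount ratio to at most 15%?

3

Currently q = 3 of N = 5 are below the line (H = 0.600).
A headcount ratio of at most 15% allows at most ⌊0.15 × 5⌋ = 0 poor people.
So at least 3 − 0 = 3 must be lifted.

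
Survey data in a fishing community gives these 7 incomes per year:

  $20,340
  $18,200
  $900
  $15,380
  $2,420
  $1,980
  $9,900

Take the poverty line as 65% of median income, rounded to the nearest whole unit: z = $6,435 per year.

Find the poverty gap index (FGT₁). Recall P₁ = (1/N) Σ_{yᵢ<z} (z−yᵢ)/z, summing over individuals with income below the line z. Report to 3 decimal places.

Incomes under z: $900, $1,980, $2,420 (q = 3 of N = 7).
Relative gaps: (6435−900)/6435 = 0.8601; (6435−1980)/6435 = 0.6923; (6435−2420)/6435 = 0.6239.
Sum of shortfalls = 2.176379; P₁ averages over all N: 2.176379 / 7 = 0.311.

0.311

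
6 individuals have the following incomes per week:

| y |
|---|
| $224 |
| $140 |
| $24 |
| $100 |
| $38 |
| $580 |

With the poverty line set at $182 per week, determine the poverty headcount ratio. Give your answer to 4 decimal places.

0.6667

4 of the 6 individuals have income below $182.
H = 4/6 = 0.6667.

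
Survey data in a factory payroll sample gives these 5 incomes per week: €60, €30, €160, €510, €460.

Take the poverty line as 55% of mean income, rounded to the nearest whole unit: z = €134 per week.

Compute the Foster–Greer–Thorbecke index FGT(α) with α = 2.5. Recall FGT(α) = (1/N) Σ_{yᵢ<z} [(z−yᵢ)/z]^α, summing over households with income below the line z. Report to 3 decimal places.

Poor units: €30, €60 (q = 2 of N = 5).
Shortfall ratios: (134−30)/134 = 0.7761; (134−60)/134 = 0.5522.
Raised to α = 2.5: 0.53067; 0.22663.
Sum = 0.757296; FGT(2.5) = 0.757296 / 5 = 0.151.

0.151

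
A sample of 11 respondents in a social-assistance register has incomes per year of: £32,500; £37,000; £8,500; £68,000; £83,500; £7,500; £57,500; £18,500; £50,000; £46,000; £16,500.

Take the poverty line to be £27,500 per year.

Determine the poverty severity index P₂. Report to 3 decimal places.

Below the line: £7,500, £8,500, £16,500, £18,500 (q = 4 of N = 11).
Shortfall ratios: (27500−7500)/27500 = 0.7273; (27500−8500)/27500 = 0.6909; (27500−16500)/27500 = 0.4000; (27500−18500)/27500 = 0.3273.
Squared: 0.5289; 0.4774; 0.1600; 0.1071.
Sum = 1.273388; P₂ = 1.273388 / 11 = 0.116.

0.116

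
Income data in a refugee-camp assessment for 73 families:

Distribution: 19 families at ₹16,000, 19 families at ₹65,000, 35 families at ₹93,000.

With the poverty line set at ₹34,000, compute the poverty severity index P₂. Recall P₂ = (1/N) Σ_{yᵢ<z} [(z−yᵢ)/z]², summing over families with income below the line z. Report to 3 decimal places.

0.073

Incomes under z: 19×₹16,000 (q = 19 of N = 73).
Relative gaps: (34000−16000)/34000 = 0.5294 (×19).
Squared: 0.2803 (×19).
Sum = 5.325260; P₂ = 5.325260 / 73 = 0.073.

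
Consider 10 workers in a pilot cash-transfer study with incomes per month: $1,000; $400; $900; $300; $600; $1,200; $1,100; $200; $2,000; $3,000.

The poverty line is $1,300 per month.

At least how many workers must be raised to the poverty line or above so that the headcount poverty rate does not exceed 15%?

8 of the 10 workers are poor, so H = 8/10 = 0.800.
A headcount ratio of at most 15% allows at most ⌊0.15 × 10⌋ = 1 poor workers.
So at least 8 − 1 = 7 must be lifted.

7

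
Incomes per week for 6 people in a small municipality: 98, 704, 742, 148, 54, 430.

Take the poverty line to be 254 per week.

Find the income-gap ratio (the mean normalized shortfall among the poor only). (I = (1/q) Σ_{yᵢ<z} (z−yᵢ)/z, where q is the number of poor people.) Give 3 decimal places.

0.606

Below the line: 54, 98, 148 (q = 3 of N = 6).
Shortfall ratios (z−y)/z: 0.7874, 0.6142, 0.4173; sum = 1.818898.
The income-gap ratio divides by q (the poor only): 1.818898 / 3 = 0.606.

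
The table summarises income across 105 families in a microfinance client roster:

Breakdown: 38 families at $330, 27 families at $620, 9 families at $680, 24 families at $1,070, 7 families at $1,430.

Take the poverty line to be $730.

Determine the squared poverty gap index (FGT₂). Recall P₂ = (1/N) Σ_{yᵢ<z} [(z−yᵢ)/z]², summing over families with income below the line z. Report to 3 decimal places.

0.115

Poor units: 38×$330, 27×$620, 9×$680 (q = 74 of N = 105).
Relative gaps: (730−330)/730 = 0.5479 (×38); (730−620)/730 = 0.1507 (×27); (730−680)/730 = 0.0685 (×9).
Squared: 0.3002 (×38); 0.0227 (×27); 0.0047 (×9).
Sum = 12.064552; P₂ = 12.064552 / 105 = 0.115.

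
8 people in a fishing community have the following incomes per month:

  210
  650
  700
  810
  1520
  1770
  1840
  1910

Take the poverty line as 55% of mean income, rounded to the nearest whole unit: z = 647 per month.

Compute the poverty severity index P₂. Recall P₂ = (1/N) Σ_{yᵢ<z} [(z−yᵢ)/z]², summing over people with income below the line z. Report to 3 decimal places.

Poor units: 210 (q = 1 of N = 8).
Gap ratios (z−y)/z: (647−210)/647 = 0.6754.
Squared: 0.4562.
Sum = 0.456199; P₂ = 0.456199 / 8 = 0.057.

0.057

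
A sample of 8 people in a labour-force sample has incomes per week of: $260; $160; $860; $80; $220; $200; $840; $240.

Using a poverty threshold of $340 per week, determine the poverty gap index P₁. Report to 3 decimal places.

0.324

Incomes under z: $80, $160, $200, $220, $240, $260 (q = 6 of N = 8).
Normalized shortfalls: (340−80)/340 = 0.7647; (340−160)/340 = 0.5294; (340−200)/340 = 0.4118; (340−220)/340 = 0.3529; (340−240)/340 = 0.2941; (340−260)/340 = 0.2353.
Sum of shortfalls = 2.588235; P₁ averages over all N: 2.588235 / 8 = 0.324.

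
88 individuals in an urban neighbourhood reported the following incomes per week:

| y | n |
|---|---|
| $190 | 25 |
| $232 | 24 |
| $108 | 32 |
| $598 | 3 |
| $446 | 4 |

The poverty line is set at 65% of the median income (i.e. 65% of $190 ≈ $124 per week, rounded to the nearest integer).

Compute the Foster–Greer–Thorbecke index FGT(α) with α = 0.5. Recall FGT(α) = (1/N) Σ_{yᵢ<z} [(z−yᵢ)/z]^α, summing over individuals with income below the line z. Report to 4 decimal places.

Incomes under z: 32×$108 (q = 32 of N = 88).
Shortfall ratios: (124−108)/124 = 0.1290 (×32).
Raised to α = 0.5: 0.35921 (×32).
Sum = 11.494739; FGT(0.5) = 11.494739 / 88 = 0.1306.

0.1306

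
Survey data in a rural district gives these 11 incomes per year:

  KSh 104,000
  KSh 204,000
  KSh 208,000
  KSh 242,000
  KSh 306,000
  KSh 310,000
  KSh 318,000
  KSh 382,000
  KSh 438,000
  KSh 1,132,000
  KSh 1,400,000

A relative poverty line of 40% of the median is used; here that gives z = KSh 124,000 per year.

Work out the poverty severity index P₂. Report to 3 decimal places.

0.002

Below z: KSh 104,000 (q = 1 of N = 11).
Relative gaps: (124000−104000)/124000 = 0.1613.
Squared: 0.0260.
Sum = 0.026015; P₂ = 0.026015 / 11 = 0.002.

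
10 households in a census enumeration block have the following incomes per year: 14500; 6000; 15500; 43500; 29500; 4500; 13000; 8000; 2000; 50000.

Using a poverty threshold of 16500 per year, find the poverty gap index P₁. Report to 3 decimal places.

Below z: 2000, 4500, 6000, 8000, 13000, 14500, 15500 (q = 7 of N = 10).
Shortfall ratios: (16500−2000)/16500 = 0.8788; (16500−4500)/16500 = 0.7273; (16500−6000)/16500 = 0.6364; (16500−8000)/16500 = 0.5152; (16500−13000)/16500 = 0.2121; (16500−14500)/16500 = 0.1212; (16500−15500)/16500 = 0.0606.
Sum of shortfalls = 3.151515; P₁ averages over all N: 3.151515 / 10 = 0.315.

0.315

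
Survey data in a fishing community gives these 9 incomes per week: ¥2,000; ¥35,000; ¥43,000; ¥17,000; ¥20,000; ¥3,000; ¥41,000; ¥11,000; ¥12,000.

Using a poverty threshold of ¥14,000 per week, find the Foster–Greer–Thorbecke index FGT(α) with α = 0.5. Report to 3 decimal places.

Poor units: ¥2,000, ¥3,000, ¥11,000, ¥12,000 (q = 4 of N = 9).
Relative gaps: (14000−2000)/14000 = 0.8571; (14000−3000)/14000 = 0.7857; (14000−11000)/14000 = 0.2143; (14000−12000)/14000 = 0.1429.
Raised to α = 0.5: 0.92582; 0.88641; 0.46291; 0.37796.
Sum = 2.653100; FGT(0.5) = 2.653100 / 9 = 0.295.

0.295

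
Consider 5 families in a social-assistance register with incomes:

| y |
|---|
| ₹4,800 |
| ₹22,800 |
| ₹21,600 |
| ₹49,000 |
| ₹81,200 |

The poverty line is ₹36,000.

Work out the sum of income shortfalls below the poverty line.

Below the line: ₹4,800, ₹21,600, ₹22,800 (q = 3 of N = 5).
Individual gaps: 36000−4800 = 31200; 36000−21600 = 14400; 36000−22800 = 13200.
Aggregate gap = ₹58,800.

₹58,800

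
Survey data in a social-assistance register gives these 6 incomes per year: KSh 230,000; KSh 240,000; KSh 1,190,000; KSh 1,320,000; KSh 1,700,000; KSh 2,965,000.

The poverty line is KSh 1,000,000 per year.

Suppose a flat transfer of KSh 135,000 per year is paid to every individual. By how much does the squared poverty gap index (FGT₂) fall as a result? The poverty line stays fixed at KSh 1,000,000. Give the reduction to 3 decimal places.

Before: below the line — KSh 230,000, KSh 240,000; squared poverty gap index (FGT₂) = 0.19508.
After the KSh 135,000 transfer: below the line — KSh 365,000, KSh 375,000; squared poverty gap index (FGT₂) = 0.13231.
Reduction = 0.19508 − 0.13231 = 0.063.

0.063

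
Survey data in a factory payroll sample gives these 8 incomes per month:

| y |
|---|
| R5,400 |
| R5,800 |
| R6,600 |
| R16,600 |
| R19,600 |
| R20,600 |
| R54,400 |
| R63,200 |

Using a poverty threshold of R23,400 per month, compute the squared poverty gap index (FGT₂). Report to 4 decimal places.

0.2248

Incomes under z: R5,400, R5,800, R6,600, R16,600, R19,600, R20,600 (q = 6 of N = 8).
Shortfall ratios: (23400−5400)/23400 = 0.7692; (23400−5800)/23400 = 0.7521; (23400−6600)/23400 = 0.7179; (23400−16600)/23400 = 0.2906; (23400−19600)/23400 = 0.1624; (23400−20600)/23400 = 0.1197.
Squared: 0.5917; 0.5657; 0.5155; 0.0844; 0.0264; 0.0143.
Sum = 1.798013; P₂ = 1.798013 / 8 = 0.2248.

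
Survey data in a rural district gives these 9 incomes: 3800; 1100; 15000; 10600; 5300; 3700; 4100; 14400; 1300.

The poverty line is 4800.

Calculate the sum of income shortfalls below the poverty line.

10000

Below z: 1100, 1300, 3700, 3800, 4100 (q = 5 of N = 9).
Individual gaps: 4800−1100 = 3700; 4800−1300 = 3500; 4800−3700 = 1100; 4800−3800 = 1000; 4800−4100 = 700.
Aggregate gap = 10000.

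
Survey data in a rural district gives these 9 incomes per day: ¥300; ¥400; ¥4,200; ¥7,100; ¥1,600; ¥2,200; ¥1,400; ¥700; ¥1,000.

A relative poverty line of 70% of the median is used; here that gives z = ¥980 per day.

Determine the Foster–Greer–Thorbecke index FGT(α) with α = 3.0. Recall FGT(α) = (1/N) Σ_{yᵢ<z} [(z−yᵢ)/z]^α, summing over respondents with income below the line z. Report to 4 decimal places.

Incomes under z: ¥300, ¥400, ¥700 (q = 3 of N = 9).
Normalized shortfalls: (980−300)/980 = 0.6939; (980−400)/980 = 0.5918; (980−700)/980 = 0.2857.
Raised to α = 3.0: 0.33408; 0.20730; 0.02332.
Sum = 0.564705; FGT(3.0) = 0.564705 / 9 = 0.0627.

0.0627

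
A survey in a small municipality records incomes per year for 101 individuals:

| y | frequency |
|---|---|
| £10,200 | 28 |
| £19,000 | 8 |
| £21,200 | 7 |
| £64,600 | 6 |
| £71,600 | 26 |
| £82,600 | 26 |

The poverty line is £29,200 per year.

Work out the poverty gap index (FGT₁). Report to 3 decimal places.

0.227

Below the line: 28×£10,200, 8×£19,000, 7×£21,200 (q = 43 of N = 101).
Shortfall ratios: (29200−10200)/29200 = 0.6507 (×28); (29200−19000)/29200 = 0.3493 (×8); (29200−21200)/29200 = 0.2740 (×7).
Σ = 22.931507. Dividing by the full population N = 101 gives P₁ = 0.227.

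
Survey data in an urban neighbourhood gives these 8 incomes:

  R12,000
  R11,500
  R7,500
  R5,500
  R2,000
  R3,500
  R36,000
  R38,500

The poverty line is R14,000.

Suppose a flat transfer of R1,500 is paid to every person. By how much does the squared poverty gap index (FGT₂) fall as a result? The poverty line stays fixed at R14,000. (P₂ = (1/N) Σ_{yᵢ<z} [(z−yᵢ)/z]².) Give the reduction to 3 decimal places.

Before: below the line — R2,000, R3,500, R5,500, R7,500, R11,500, R12,000; squared poverty gap index (FGT₂) = 0.24171.
After the R1,500 transfer: below the line — R3,500, R5,000, R7,000, R9,000, R13,000, R13,500; squared poverty gap index (FGT₂) = 0.16996.
Reduction = 0.24171 − 0.16996 = 0.072.

0.072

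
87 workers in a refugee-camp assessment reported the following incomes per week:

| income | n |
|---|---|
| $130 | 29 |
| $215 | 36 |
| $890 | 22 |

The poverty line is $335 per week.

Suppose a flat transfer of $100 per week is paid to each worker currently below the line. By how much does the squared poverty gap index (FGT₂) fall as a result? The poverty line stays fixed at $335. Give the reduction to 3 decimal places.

Before: below the line — 29×$130, 36×$215; squared poverty gap index (FGT₂) = 0.17792.
After the $100 transfer: below the line — 29×$230, 36×$315; squared poverty gap index (FGT₂) = 0.03422.
Reduction = 0.17792 − 0.03422 = 0.144.

0.144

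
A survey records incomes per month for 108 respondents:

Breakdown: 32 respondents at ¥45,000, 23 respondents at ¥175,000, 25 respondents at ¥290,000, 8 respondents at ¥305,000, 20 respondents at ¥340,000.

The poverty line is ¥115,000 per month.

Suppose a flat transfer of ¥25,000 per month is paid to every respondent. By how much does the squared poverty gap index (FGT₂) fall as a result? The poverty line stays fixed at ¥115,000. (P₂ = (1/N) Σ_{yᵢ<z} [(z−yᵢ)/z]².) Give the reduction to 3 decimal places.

Before: below the line — 32×¥45,000; squared poverty gap index (FGT₂) = 0.10978.
After the ¥25,000 transfer: below the line — 32×¥70,000; squared poverty gap index (FGT₂) = 0.04537.
Reduction = 0.10978 − 0.04537 = 0.064.

0.064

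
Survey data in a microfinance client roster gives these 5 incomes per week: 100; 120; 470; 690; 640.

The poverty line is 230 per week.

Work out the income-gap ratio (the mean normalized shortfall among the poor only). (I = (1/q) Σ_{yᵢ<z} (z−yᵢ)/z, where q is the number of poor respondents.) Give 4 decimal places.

0.5217

Below z: 100, 120 (q = 2 of N = 5).
Relative gaps: 0.5652, 0.4783; sum = 1.043478.
The income-gap ratio divides by q (the poor only): 1.043478 / 2 = 0.5217.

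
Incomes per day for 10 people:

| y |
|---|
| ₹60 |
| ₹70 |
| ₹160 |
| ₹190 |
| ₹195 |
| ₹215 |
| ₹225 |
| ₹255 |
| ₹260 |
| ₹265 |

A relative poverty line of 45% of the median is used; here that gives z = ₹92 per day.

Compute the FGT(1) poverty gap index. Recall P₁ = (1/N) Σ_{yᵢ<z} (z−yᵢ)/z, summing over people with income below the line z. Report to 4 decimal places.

0.0587

Poor units: ₹60, ₹70 (q = 2 of N = 10).
Relative gaps: (92−60)/92 = 0.3478; (92−70)/92 = 0.2391.
Sum of shortfalls = 0.586957; P₁ averages over all N: 0.586957 / 10 = 0.0587.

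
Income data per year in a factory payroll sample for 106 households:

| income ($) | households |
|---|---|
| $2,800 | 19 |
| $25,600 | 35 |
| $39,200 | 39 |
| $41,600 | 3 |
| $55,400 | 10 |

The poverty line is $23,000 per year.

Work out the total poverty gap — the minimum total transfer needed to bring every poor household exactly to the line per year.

$383,800

Incomes under z: 19×$2,800 (q = 19 of N = 106).
Individual gaps: 19×(23000−2800) = 383800.
Aggregate gap = $383,800.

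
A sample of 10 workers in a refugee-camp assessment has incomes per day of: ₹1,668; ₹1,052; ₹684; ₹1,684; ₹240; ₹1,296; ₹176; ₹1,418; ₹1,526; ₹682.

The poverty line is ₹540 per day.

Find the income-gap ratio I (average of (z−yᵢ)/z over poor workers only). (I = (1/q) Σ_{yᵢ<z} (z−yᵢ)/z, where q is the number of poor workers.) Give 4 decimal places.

Below the line: ₹176, ₹240 (q = 2 of N = 10).
Relative gaps: 0.6741, 0.5556; sum = 1.229630.
The income-gap ratio divides by q (the poor only): 1.229630 / 2 = 0.6148.

0.6148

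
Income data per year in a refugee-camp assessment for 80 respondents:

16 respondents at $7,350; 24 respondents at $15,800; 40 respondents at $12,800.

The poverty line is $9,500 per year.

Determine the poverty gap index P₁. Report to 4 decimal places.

Below z: 16×$7,350 (q = 16 of N = 80).
Gap ratios (z−y)/z: (9500−7350)/9500 = 0.2263 (×16).
Σ = 3.621053. Dividing by the full population N = 80 gives P₁ = 0.0453.

0.0453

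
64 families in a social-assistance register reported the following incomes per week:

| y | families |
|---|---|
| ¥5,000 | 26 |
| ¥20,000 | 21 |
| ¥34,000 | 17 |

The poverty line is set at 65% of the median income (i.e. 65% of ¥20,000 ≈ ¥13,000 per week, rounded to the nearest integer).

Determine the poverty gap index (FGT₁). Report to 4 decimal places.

0.2500

Poor units: 26×¥5,000 (q = 26 of N = 64).
Normalized shortfalls: (13000−5000)/13000 = 0.6154 (×26).
Σ = 16.000000. Dividing by the full population N = 64 gives P₁ = 0.2500.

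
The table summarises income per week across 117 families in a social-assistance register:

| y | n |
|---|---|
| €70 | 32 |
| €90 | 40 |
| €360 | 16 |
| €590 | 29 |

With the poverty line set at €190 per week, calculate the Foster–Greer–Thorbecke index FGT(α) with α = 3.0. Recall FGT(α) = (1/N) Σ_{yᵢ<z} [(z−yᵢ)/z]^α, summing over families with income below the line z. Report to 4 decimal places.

0.1187

Poor units: 32×€70, 40×€90 (q = 72 of N = 117).
Normalized shortfalls: (190−70)/190 = 0.6316 (×32); (190−90)/190 = 0.5263 (×40).
Raised to α = 3.0: 0.25193 (×32); 0.14579 (×40).
Sum = 13.893570; FGT(3.0) = 13.893570 / 117 = 0.1187.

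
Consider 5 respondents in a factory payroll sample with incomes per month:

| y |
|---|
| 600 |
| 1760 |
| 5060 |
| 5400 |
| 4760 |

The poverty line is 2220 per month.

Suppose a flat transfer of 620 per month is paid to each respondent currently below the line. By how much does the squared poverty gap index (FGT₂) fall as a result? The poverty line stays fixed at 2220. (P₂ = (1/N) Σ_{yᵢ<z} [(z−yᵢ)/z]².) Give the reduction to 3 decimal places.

0.075

Before: below the line — 600, 1760; squared poverty gap index (FGT₂) = 0.11509.
After the 620 transfer: below the line — 1220; squared poverty gap index (FGT₂) = 0.04058.
Reduction = 0.11509 − 0.04058 = 0.075.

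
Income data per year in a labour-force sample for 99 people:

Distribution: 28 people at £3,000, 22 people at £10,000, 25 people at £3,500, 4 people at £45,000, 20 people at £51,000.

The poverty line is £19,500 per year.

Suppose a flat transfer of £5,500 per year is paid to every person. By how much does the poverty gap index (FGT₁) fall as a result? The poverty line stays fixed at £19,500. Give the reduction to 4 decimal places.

0.2137

Before: below the line — 28×£3,000, 25×£3,500, 22×£10,000; poverty gap index (FGT₁) = 0.554779.
After the £5,500 transfer: below the line — 28×£8,500, 25×£9,000, 22×£15,500; poverty gap index (FGT₁) = 0.341103.
Reduction = 0.554779 − 0.341103 = 0.2137.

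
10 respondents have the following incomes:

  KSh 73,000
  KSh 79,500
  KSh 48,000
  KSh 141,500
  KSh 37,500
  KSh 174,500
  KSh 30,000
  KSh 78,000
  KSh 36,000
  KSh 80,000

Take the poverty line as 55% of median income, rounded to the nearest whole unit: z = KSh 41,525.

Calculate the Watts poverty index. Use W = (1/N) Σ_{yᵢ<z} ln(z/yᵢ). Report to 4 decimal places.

0.0570

Poor units: KSh 30,000, KSh 36,000, KSh 37,500 (q = 3 of N = 10).
ln(z/y) terms: ln(41525/30000) = 0.3251; ln(41525/36000) = 0.1428; ln(41525/37500) = 0.1020.
W = 0.569830 / 10 = 0.0570.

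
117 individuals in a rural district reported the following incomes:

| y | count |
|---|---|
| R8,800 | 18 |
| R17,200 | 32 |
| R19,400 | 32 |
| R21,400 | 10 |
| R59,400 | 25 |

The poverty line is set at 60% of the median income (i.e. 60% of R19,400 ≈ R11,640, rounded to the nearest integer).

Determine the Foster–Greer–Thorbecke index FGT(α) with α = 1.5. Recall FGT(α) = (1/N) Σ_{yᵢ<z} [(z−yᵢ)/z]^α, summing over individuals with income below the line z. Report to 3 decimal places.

Incomes under z: 18×R8,800 (q = 18 of N = 117).
Shortfall ratios: (11640−8800)/11640 = 0.2440 (×18).
Raised to α = 1.5: 0.12052 (×18).
Sum = 2.169305; FGT(1.5) = 2.169305 / 117 = 0.019.

0.019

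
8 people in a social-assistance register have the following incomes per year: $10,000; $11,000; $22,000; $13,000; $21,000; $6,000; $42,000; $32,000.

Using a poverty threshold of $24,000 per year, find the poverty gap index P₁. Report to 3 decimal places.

0.318

Incomes under z: $6,000, $10,000, $11,000, $13,000, $21,000, $22,000 (q = 6 of N = 8).
Gap ratios (z−y)/z: (24000−6000)/24000 = 0.7500; (24000−10000)/24000 = 0.5833; (24000−11000)/24000 = 0.5417; (24000−13000)/24000 = 0.4583; (24000−21000)/24000 = 0.1250; (24000−22000)/24000 = 0.0833.
Sum of shortfalls = 2.541667; P₁ averages over all N: 2.541667 / 8 = 0.318.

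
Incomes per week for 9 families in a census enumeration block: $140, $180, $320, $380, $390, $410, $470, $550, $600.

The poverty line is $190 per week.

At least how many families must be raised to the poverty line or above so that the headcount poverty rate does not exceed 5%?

2 of the 9 families are poor, so H = 2/9 = 0.222.
A headcount ratio of at most 5% allows at most ⌊0.05 × 9⌋ = 0 poor families.
So at least 2 − 0 = 2 must be lifted.

2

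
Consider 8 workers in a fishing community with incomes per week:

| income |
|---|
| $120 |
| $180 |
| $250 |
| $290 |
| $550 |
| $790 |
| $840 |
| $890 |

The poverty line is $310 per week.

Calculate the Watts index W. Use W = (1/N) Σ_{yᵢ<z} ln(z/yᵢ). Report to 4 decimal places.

Poor units: $120, $180, $250, $290 (q = 4 of N = 8).
Log shortfalls: ln(310/120) = 0.9491; ln(310/180) = 0.5436; ln(310/250) = 0.2151; ln(310/290) = 0.0667.
W = 1.774499 / 8 = 0.2218.

0.2218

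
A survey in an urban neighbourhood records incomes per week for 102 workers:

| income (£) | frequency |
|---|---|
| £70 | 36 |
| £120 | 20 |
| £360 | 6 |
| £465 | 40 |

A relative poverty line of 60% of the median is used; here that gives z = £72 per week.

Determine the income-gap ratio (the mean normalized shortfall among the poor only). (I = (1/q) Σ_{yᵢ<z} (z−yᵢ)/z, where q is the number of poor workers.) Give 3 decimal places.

Incomes under z: 36×£70 (q = 36 of N = 102).
Shortfall ratios (z−y)/z: 0.0278 (×36); sum = 1.000000.
I averages over the q = 36 poor units only: 1.000000 / 36 = 0.028.

0.028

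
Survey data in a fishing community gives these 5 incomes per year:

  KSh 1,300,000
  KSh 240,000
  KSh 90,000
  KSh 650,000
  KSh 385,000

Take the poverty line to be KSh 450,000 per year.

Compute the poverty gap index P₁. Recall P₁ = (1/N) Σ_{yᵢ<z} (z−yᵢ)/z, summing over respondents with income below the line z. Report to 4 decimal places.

Poor units: KSh 90,000, KSh 240,000, KSh 385,000 (q = 3 of N = 5).
Gap ratios (z−y)/z: (450000−90000)/450000 = 0.8000; (450000−240000)/450000 = 0.4667; (450000−385000)/450000 = 0.1444.
Sum of shortfalls = 1.411111; P₁ averages over all N: 1.411111 / 5 = 0.2822.

0.2822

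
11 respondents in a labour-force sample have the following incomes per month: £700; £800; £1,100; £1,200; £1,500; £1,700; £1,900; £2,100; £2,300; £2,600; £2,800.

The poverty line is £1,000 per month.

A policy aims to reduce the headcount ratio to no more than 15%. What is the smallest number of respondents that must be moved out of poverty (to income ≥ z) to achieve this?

Currently q = 2 of N = 11 are below the line (H = 0.182).
A headcount ratio of at most 15% allows at most ⌊0.15 × 11⌋ = 1 poor respondents.
So at least 2 − 1 = 1 must be lifted.

1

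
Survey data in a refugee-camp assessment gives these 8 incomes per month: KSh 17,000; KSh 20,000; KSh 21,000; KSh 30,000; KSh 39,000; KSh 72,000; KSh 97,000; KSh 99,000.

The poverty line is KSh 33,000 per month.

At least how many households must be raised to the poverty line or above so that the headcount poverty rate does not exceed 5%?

4 of the 8 households are poor, so H = 4/8 = 0.500.
A headcount ratio of at most 5% allows at most ⌊0.05 × 8⌋ = 0 poor households.
So at least 4 − 0 = 4 must be lifted.

4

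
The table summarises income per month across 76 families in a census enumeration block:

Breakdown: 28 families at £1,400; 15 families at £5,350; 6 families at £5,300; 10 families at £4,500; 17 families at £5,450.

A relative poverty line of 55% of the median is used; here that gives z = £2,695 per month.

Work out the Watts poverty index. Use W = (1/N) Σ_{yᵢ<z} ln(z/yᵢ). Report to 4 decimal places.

0.2413

Below z: 28×£1,400 (q = 28 of N = 76).
ln(z/y) terms: ln(2695/1400) = 0.6549 (×28).
W = 18.337927 / 76 = 0.2413.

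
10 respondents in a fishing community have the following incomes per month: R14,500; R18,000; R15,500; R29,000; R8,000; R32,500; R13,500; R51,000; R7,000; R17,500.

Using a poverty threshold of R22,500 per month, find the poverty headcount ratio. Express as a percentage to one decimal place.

7 of the 10 respondents have income below R22,500.
H = 7/10 = 70.0%.

70.0%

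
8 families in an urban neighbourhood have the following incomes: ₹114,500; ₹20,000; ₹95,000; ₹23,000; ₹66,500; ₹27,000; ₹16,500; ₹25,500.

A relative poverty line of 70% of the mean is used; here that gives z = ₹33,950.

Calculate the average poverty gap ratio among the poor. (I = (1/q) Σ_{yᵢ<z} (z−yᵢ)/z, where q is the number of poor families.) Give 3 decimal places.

Incomes under z: ₹16,500, ₹20,000, ₹23,000, ₹25,500, ₹27,000 (q = 5 of N = 8).
Shortfall ratios (z−y)/z: 0.5140, 0.4109, 0.3225, 0.2489, 0.2047; sum = 1.701031.
The income-gap ratio divides by q (the poor only): 1.701031 / 5 = 0.340.

0.340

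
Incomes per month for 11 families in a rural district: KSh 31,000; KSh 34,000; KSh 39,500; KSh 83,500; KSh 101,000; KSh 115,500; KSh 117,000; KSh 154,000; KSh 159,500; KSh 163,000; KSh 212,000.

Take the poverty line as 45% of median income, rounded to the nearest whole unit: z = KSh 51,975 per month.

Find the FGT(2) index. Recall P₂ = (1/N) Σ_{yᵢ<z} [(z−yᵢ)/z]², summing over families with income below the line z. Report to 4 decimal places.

Below the line: KSh 31,000, KSh 34,000, KSh 39,500 (q = 3 of N = 11).
Relative gaps: (51975−31000)/51975 = 0.4036; (51975−34000)/51975 = 0.3458; (51975−39500)/51975 = 0.2400.
Squared: 0.1629; 0.1196; 0.0576.
Sum = 0.340074; P₂ = 0.340074 / 11 = 0.0309.

0.0309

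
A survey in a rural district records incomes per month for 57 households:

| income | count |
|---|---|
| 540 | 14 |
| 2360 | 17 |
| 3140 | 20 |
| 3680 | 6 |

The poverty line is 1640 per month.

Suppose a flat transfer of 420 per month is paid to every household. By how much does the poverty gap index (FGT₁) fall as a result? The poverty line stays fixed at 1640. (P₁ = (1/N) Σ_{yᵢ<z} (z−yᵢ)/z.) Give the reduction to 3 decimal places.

Before: below the line — 14×540; poverty gap index (FGT₁) = 0.16474.
After the 420 transfer: below the line — 14×960; poverty gap index (FGT₁) = 0.10184.
Reduction = 0.16474 − 0.10184 = 0.063.

0.063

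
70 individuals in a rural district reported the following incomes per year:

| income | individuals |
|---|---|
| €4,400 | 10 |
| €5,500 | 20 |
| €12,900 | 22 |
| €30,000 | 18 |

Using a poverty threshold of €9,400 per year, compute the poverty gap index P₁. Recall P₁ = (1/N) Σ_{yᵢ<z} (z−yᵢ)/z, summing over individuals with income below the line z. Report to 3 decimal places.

Below the line: 10×€4,400, 20×€5,500 (q = 30 of N = 70).
Gap ratios (z−y)/z: (9400−4400)/9400 = 0.5319 (×10); (9400−5500)/9400 = 0.4149 (×20).
Sum of shortfalls = 13.617021; P₁ averages over all N: 13.617021 / 70 = 0.195.

0.195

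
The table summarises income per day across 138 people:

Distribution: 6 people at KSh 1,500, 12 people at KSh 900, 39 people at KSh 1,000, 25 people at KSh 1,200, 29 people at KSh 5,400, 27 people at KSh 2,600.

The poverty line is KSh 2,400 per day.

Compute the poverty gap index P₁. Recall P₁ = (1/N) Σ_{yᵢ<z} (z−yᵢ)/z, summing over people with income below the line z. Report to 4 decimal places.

Below the line: 12×KSh 900, 39×KSh 1,000, 25×KSh 1,200, 6×KSh 1,500 (q = 82 of N = 138).
Shortfall ratios: (2400−900)/2400 = 0.6250 (×12); (2400−1000)/2400 = 0.5833 (×39); (2400−1200)/2400 = 0.5000 (×25); (2400−1500)/2400 = 0.3750 (×6).
Σ = 45.000000. Dividing by the full population N = 138 gives P₁ = 0.3261.

0.3261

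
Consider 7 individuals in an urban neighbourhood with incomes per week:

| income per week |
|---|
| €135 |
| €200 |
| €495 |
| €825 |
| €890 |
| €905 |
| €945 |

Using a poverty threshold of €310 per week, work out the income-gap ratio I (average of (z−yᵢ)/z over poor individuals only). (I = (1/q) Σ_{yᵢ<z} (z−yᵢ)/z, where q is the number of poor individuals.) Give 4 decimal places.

0.4597

Below the line: €135, €200 (q = 2 of N = 7).
Relative gaps: 0.5645, 0.3548; sum = 0.919355.
I averages over the q = 2 poor units only: 0.919355 / 2 = 0.4597.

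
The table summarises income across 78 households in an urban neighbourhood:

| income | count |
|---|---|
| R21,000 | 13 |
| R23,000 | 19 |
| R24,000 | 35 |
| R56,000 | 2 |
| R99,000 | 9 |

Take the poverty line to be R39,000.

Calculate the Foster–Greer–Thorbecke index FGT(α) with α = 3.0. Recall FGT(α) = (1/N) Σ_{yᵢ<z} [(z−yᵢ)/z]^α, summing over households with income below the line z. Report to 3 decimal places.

Below the line: 13×R21,000, 19×R23,000, 35×R24,000 (q = 67 of N = 78).
Normalized shortfalls: (39000−21000)/39000 = 0.4615 (×13); (39000−23000)/39000 = 0.4103 (×19); (39000−24000)/39000 = 0.3846 (×35).
Raised to α = 3.0: 0.09832 (×13); 0.06905 (×19); 0.05690 (×35).
Sum = 4.581416; FGT(3.0) = 4.581416 / 78 = 0.059.

0.059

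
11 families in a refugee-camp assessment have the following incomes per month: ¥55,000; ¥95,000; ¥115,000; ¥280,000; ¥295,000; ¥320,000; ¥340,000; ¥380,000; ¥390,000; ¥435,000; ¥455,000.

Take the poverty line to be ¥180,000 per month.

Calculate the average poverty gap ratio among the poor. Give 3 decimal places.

0.509

Below z: ¥55,000, ¥95,000, ¥115,000 (q = 3 of N = 11).
Shortfall ratios (z−y)/z: 0.6944, 0.4722, 0.3611; sum = 1.527778.
The income-gap ratio divides by q (the poor only): 1.527778 / 3 = 0.509.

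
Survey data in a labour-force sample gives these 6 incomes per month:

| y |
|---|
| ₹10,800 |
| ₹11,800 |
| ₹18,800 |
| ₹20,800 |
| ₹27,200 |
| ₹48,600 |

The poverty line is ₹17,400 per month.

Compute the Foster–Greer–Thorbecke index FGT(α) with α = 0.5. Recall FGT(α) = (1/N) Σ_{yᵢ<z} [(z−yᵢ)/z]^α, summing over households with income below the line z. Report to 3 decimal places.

0.197

Below the line: ₹10,800, ₹11,800 (q = 2 of N = 6).
Shortfall ratios: (17400−10800)/17400 = 0.3793; (17400−11800)/17400 = 0.3218.
Raised to α = 0.5: 0.61588; 0.56731.
Sum = 1.183190; FGT(0.5) = 1.183190 / 6 = 0.197.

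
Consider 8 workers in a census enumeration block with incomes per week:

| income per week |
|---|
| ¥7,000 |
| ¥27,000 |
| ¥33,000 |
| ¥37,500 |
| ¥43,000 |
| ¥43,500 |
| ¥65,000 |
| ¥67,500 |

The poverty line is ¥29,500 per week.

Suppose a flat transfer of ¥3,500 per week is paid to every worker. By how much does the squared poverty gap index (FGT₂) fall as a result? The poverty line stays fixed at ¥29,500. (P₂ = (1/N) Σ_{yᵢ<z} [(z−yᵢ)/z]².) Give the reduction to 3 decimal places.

Before: below the line — ¥7,000, ¥27,000; squared poverty gap index (FGT₂) = 0.07361.
After the ¥3,500 transfer: below the line — ¥10,500; squared poverty gap index (FGT₂) = 0.05185.
Reduction = 0.07361 − 0.05185 = 0.022.

0.022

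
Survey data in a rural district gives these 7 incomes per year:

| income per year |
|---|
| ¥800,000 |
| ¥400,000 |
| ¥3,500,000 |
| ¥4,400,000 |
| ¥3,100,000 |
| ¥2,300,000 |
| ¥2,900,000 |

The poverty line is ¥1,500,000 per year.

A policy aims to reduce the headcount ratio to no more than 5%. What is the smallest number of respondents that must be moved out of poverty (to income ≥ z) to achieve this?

2

Currently q = 2 of N = 7 are below the line (H = 0.286).
A headcount ratio of at most 5% allows at most ⌊0.05 × 7⌋ = 0 poor respondents.
So at least 2 − 0 = 2 must be lifted.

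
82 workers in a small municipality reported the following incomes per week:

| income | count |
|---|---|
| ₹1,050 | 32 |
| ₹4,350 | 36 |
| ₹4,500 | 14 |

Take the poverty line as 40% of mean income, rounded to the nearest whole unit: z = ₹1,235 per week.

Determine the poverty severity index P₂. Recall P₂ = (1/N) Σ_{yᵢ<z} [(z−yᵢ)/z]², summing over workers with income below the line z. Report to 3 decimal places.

Poor units: 32×₹1,050 (q = 32 of N = 82).
Relative gaps: (1235−1050)/1235 = 0.1498 (×32).
Squared: 0.0224 (×32).
Sum = 0.718058; P₂ = 0.718058 / 82 = 0.009.

0.009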